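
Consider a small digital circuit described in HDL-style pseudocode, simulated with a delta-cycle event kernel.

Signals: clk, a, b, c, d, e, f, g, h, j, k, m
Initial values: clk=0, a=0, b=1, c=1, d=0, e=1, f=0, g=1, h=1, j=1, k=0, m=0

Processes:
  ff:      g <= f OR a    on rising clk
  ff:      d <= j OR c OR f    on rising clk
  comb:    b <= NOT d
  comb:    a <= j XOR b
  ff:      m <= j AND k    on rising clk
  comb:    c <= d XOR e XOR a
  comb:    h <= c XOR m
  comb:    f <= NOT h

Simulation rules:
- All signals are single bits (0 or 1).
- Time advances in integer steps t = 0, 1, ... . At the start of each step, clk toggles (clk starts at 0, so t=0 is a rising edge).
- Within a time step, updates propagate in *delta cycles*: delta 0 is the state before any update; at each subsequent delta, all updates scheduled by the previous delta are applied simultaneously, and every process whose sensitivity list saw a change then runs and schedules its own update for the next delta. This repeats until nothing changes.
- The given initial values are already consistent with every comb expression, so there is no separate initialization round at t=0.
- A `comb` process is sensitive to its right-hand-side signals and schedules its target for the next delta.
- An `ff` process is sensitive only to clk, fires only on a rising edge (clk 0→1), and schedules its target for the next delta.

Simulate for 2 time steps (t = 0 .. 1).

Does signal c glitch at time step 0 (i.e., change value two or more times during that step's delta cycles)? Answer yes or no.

[bits: e,f,a,g,clk,b,j,c,h,k,d,m]
t=0: Δ0=100101111000 Δ1=100111111000 Δ2=100011111010 Δ3=100010101010 Δ4=101010100010 Δ5=111010110010 Δ6=111010111010 Δ7=101010111010 | 7Δ
t=1: Δ0=101010111010 Δ1=101000111010 | 1Δ

yes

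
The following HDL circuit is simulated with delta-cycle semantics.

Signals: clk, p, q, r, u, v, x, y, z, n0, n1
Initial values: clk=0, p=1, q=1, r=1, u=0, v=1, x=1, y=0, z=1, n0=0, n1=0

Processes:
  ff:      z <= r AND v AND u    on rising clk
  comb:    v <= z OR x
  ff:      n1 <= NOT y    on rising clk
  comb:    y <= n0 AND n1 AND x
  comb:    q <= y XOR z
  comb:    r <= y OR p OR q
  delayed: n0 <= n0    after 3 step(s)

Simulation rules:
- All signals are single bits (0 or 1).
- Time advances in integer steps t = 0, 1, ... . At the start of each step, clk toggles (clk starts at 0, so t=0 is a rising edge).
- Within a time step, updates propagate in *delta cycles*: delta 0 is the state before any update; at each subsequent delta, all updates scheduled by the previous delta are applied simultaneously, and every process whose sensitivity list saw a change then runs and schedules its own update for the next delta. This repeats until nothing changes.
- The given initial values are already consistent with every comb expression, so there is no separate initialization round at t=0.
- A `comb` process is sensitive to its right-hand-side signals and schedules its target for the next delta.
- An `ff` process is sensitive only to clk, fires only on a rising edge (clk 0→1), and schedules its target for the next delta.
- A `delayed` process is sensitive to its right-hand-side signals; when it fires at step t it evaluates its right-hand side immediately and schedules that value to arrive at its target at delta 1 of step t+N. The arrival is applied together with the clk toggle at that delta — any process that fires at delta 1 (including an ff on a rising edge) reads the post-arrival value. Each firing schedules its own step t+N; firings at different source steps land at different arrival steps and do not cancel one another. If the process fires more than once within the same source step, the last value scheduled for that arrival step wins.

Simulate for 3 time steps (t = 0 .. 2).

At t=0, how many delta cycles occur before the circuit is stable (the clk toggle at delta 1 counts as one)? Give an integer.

t0.Δ0 r=1 clk=0 n1=0 y=0 q=1 z=1 n0=0 p=1 u=0 x=1 v=1
t0.Δ1 r=1 clk=1 n1=0 y=0 q=1 z=1 n0=0 p=1 u=0 x=1 v=1
t0.Δ2 r=1 clk=1 n1=1 y=0 q=1 z=0 n0=0 p=1 u=0 x=1 v=1
t0.Δ3 r=1 clk=1 n1=1 y=0 q=0 z=0 n0=0 p=1 u=0 x=1 v=1
t1.Δ0 r=1 clk=1 n1=1 y=0 q=0 z=0 n0=0 p=1 u=0 x=1 v=1
t1.Δ1 r=1 clk=0 n1=1 y=0 q=0 z=0 n0=0 p=1 u=0 x=1 v=1
t2.Δ0 r=1 clk=0 n1=1 y=0 q=0 z=0 n0=0 p=1 u=0 x=1 v=1
t2.Δ1 r=1 clk=1 n1=1 y=0 q=0 z=0 n0=0 p=1 u=0 x=1 v=1

3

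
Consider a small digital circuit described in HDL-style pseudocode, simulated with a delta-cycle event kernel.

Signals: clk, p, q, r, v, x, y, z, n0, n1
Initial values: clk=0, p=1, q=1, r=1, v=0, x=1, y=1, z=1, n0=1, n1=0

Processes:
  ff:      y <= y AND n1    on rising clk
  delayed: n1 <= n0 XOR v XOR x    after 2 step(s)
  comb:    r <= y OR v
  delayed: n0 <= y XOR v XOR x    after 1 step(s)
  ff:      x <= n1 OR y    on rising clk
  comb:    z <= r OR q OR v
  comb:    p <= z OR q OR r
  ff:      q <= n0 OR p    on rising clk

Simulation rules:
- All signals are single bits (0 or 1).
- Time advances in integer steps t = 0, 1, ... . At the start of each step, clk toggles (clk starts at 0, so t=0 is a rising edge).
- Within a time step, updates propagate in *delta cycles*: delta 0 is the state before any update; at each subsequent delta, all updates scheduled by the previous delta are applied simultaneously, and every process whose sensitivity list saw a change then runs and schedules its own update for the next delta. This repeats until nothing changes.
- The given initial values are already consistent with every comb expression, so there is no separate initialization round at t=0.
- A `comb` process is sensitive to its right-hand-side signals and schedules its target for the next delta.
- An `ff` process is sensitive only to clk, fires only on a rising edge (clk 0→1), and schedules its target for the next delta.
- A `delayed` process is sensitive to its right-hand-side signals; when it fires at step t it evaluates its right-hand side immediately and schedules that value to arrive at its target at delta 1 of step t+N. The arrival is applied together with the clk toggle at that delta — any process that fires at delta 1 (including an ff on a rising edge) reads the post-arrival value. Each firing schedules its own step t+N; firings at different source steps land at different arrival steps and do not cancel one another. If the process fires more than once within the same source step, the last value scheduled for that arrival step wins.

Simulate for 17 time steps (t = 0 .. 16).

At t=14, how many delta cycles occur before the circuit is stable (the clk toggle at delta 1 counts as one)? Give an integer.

2

t=0 Δ0: y=1 clk=0 p=1 n1=0 x=1 n0=1 v=0 r=1 z=1 q=1
  Δ1: clk:0→1
  Δ2: y:1→0
  Δ3: r:1→0
  (3Δ to stable)
t=1 Δ0: y=0 clk=1 p=1 n1=0 x=1 n0=1 v=0 r=0 z=1 q=1
  Δ1: clk:1→0
  (1Δ to stable)
t=2 Δ0: y=0 clk=0 p=1 n1=0 x=1 n0=1 v=0 r=0 z=1 q=1
  Δ1: clk:0→1
  Δ2: x:1→0
  (2Δ to stable)
t=3 Δ0: y=0 clk=1 p=1 n1=0 x=0 n0=1 v=0 r=0 z=1 q=1
  Δ1: clk:1→0, n0:1→0
  (1Δ to stable)
t=4 Δ0: y=0 clk=0 p=1 n1=0 x=0 n0=0 v=0 r=0 z=1 q=1
  Δ1: clk:0→1, n1:0→1
  Δ2: x:0→1
  (2Δ to stable)
t=5 Δ0: y=0 clk=1 p=1 n1=1 x=1 n0=0 v=0 r=0 z=1 q=1
  Δ1: clk:1→0, n1:1→0, n0:0→1
  (1Δ to stable)
t=6 Δ0: y=0 clk=0 p=1 n1=0 x=1 n0=1 v=0 r=0 z=1 q=1
  Δ1: clk:0→1, n1:0→1
  (1Δ to stable)
t=7 Δ0: y=0 clk=1 p=1 n1=1 x=1 n0=1 v=0 r=0 z=1 q=1
  Δ1: clk:1→0, n1:1→0
  (1Δ to stable)
t=8 Δ0: y=0 clk=0 p=1 n1=0 x=1 n0=1 v=0 r=0 z=1 q=1
  Δ1: clk:0→1
  Δ2: x:1→0
  (2Δ to stable)
t=9 Δ0: y=0 clk=1 p=1 n1=0 x=0 n0=1 v=0 r=0 z=1 q=1
  Δ1: clk:1→0, n0:1→0
  (1Δ to stable)
t=10 Δ0: y=0 clk=0 p=1 n1=0 x=0 n0=0 v=0 r=0 z=1 q=1
  Δ1: clk:0→1, n1:0→1
  Δ2: x:0→1
  (2Δ to stable)
t=11 Δ0: y=0 clk=1 p=1 n1=1 x=1 n0=0 v=0 r=0 z=1 q=1
  Δ1: clk:1→0, n1:1→0, n0:0→1
  (1Δ to stable)
t=12 Δ0: y=0 clk=0 p=1 n1=0 x=1 n0=1 v=0 r=0 z=1 q=1
  Δ1: clk:0→1, n1:0→1
  (1Δ to stable)
t=13 Δ0: y=0 clk=1 p=1 n1=1 x=1 n0=1 v=0 r=0 z=1 q=1
  Δ1: clk:1→0, n1:1→0
  (1Δ to stable)
t=14 Δ0: y=0 clk=0 p=1 n1=0 x=1 n0=1 v=0 r=0 z=1 q=1
  Δ1: clk:0→1
  Δ2: x:1→0
  (2Δ to stable)
t=15 Δ0: y=0 clk=1 p=1 n1=0 x=0 n0=1 v=0 r=0 z=1 q=1
  Δ1: clk:1→0, n0:1→0
  (1Δ to stable)
t=16 Δ0: y=0 clk=0 p=1 n1=0 x=0 n0=0 v=0 r=0 z=1 q=1
  Δ1: clk:0→1, n1:0→1
  Δ2: x:0→1
  (2Δ to stable)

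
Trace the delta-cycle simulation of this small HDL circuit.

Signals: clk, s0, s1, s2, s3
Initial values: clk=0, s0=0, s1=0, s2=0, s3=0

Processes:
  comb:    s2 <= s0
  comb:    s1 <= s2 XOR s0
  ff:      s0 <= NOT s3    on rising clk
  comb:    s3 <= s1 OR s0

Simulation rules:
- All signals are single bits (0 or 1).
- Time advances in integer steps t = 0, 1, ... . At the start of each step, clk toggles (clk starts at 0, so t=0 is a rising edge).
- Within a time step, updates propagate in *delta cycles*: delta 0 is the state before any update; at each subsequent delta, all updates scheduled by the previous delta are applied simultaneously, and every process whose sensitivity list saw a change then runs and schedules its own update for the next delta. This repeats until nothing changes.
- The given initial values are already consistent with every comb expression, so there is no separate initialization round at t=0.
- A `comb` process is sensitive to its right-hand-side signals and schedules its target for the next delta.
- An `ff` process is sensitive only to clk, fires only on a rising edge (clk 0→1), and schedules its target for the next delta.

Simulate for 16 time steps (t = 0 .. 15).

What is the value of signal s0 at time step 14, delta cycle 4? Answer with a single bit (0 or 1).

0

t=0 Δ0: s3=0 s1=0 clk=0 s0=0 s2=0
  Δ1: clk:0→1
  Δ2: s0:0→1
  Δ3: s3:0→1, s1:0→1, s2:0→1
  Δ4: s1:1→0
  (4Δ to stable)
t=1 Δ0: s3=1 s1=0 clk=1 s0=1 s2=1
  Δ1: clk:1→0
  (1Δ to stable)
t=2 Δ0: s3=1 s1=0 clk=0 s0=1 s2=1
  Δ1: clk:0→1
  Δ2: s0:1→0
  Δ3: s3:1→0, s1:0→1, s2:1→0
  Δ4: s3:0→1, s1:1→0
  Δ5: s3:1→0
  (5Δ to stable)
t=3 Δ0: s3=0 s1=0 clk=1 s0=0 s2=0
  Δ1: clk:1→0
  (1Δ to stable)
t=4 Δ0: s3=0 s1=0 clk=0 s0=0 s2=0
  Δ1: clk:0→1
  Δ2: s0:0→1
  Δ3: s3:0→1, s1:0→1, s2:0→1
  Δ4: s1:1→0
  (4Δ to stable)
t=5 Δ0: s3=1 s1=0 clk=1 s0=1 s2=1
  Δ1: clk:1→0
  (1Δ to stable)
t=6 Δ0: s3=1 s1=0 clk=0 s0=1 s2=1
  Δ1: clk:0→1
  Δ2: s0:1→0
  Δ3: s3:1→0, s1:0→1, s2:1→0
  Δ4: s3:0→1, s1:1→0
  Δ5: s3:1→0
  (5Δ to stable)
t=7 Δ0: s3=0 s1=0 clk=1 s0=0 s2=0
  Δ1: clk:1→0
  (1Δ to stable)
t=8 Δ0: s3=0 s1=0 clk=0 s0=0 s2=0
  Δ1: clk:0→1
  Δ2: s0:0→1
  Δ3: s3:0→1, s1:0→1, s2:0→1
  Δ4: s1:1→0
  (4Δ to stable)
t=9 Δ0: s3=1 s1=0 clk=1 s0=1 s2=1
  Δ1: clk:1→0
  (1Δ to stable)
t=10 Δ0: s3=1 s1=0 clk=0 s0=1 s2=1
  Δ1: clk:0→1
  Δ2: s0:1→0
  Δ3: s3:1→0, s1:0→1, s2:1→0
  Δ4: s3:0→1, s1:1→0
  Δ5: s3:1→0
  (5Δ to stable)
t=11 Δ0: s3=0 s1=0 clk=1 s0=0 s2=0
  Δ1: clk:1→0
  (1Δ to stable)
t=12 Δ0: s3=0 s1=0 clk=0 s0=0 s2=0
  Δ1: clk:0→1
  Δ2: s0:0→1
  Δ3: s3:0→1, s1:0→1, s2:0→1
  Δ4: s1:1→0
  (4Δ to stable)
t=13 Δ0: s3=1 s1=0 clk=1 s0=1 s2=1
  Δ1: clk:1→0
  (1Δ to stable)
t=14 Δ0: s3=1 s1=0 clk=0 s0=1 s2=1
  Δ1: clk:0→1
  Δ2: s0:1→0
  Δ3: s3:1→0, s1:0→1, s2:1→0
  Δ4: s3:0→1, s1:1→0
  Δ5: s3:1→0
  (5Δ to stable)
t=15 Δ0: s3=0 s1=0 clk=1 s0=0 s2=0
  Δ1: clk:1→0
  (1Δ to stable)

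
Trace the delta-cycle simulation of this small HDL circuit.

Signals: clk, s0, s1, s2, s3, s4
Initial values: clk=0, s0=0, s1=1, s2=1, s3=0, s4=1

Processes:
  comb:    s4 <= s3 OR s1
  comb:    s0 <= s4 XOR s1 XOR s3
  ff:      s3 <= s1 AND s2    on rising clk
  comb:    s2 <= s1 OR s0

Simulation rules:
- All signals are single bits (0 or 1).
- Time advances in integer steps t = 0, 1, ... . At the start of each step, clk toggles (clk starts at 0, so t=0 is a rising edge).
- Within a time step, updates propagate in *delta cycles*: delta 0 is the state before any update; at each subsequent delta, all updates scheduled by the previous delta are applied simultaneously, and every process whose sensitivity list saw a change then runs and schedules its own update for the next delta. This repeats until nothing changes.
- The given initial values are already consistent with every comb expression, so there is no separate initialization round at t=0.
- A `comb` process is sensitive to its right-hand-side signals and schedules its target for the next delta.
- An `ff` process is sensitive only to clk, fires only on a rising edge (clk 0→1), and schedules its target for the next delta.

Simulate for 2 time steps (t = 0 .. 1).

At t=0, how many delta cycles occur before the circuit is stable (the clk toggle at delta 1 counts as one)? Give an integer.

3

t=0 Δ0: s1=1 s0=0 clk=0 s4=1 s3=0 s2=1
  Δ1: clk:0→1
  Δ2: s3:0→1
  Δ3: s0:0→1
  (3Δ to stable)
t=1 Δ0: s1=1 s0=1 clk=1 s4=1 s3=1 s2=1
  Δ1: clk:1→0
  (1Δ to stable)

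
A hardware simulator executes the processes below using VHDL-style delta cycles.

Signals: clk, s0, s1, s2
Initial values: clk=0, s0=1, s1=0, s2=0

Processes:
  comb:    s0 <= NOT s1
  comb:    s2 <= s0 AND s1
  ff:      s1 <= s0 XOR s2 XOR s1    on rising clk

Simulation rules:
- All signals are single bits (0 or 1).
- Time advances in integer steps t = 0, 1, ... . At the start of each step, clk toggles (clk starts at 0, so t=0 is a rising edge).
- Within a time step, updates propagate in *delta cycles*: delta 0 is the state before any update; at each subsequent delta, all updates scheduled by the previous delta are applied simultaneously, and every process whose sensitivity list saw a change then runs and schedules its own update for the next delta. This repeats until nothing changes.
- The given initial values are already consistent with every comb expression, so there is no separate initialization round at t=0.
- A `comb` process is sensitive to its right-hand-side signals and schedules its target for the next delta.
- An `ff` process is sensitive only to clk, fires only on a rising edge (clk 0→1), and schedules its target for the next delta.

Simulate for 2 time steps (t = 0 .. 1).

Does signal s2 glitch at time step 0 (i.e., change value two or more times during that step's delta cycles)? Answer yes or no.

yes

t=0 Δ0: s0=1 clk=0 s1=0 s2=0
  Δ1: clk:0→1
  Δ2: s1:0→1
  Δ3: s0:1→0, s2:0→1
  Δ4: s2:1→0
  (4Δ to stable)
t=1 Δ0: s0=0 clk=1 s1=1 s2=0
  Δ1: clk:1→0
  (1Δ to stable)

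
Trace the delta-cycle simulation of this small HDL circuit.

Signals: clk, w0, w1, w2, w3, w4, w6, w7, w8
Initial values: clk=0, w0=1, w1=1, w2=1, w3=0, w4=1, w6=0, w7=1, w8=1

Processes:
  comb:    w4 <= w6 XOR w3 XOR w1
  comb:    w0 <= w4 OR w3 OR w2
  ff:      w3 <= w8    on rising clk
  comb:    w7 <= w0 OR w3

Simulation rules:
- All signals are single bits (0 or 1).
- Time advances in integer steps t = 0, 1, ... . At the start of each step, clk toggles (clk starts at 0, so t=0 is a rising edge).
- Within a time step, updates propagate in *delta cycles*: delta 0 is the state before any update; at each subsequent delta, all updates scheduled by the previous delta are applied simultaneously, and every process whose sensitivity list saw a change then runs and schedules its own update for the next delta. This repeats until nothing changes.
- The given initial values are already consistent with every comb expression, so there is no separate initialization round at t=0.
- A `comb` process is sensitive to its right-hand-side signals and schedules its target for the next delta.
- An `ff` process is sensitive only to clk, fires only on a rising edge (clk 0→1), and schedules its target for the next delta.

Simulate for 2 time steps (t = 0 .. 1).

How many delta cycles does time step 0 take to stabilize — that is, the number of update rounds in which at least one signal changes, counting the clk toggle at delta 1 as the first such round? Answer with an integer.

3

t0.Δ0 w3=0 w4=1 clk=0 w6=0 w8=1 w0=1 w7=1 w1=1 w2=1
t0.Δ1 w3=0 w4=1 clk=1 w6=0 w8=1 w0=1 w7=1 w1=1 w2=1
t0.Δ2 w3=1 w4=1 clk=1 w6=0 w8=1 w0=1 w7=1 w1=1 w2=1
t0.Δ3 w3=1 w4=0 clk=1 w6=0 w8=1 w0=1 w7=1 w1=1 w2=1
t1.Δ0 w3=1 w4=0 clk=1 w6=0 w8=1 w0=1 w7=1 w1=1 w2=1
t1.Δ1 w3=1 w4=0 clk=0 w6=0 w8=1 w0=1 w7=1 w1=1 w2=1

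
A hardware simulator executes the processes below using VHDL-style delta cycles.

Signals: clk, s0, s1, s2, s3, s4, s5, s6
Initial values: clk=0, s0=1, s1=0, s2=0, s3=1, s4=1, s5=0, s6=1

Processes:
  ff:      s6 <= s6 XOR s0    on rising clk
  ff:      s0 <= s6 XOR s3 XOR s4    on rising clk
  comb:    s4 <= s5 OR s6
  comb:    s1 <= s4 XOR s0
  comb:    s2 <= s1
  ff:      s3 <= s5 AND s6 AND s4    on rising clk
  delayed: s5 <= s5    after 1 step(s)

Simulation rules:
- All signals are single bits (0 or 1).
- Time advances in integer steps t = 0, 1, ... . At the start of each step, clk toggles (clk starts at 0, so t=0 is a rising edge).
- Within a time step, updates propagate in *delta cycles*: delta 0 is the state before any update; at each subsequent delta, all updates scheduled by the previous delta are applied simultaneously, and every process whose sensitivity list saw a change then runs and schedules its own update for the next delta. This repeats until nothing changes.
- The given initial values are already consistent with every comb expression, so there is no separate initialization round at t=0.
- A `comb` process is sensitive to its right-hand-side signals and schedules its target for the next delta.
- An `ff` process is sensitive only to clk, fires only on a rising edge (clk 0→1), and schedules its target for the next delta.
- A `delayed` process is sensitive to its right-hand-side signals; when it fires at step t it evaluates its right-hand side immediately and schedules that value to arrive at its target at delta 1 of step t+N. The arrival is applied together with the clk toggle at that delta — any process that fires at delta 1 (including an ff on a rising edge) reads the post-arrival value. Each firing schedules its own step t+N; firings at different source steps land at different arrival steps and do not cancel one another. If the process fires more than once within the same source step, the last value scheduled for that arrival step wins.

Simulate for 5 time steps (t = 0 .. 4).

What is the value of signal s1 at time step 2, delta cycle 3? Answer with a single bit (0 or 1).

t0.Δ0 s1=0 s6=1 s3=1 clk=0 s4=1 s0=1 s2=0 s5=0
t0.Δ1 s1=0 s6=1 s3=1 clk=1 s4=1 s0=1 s2=0 s5=0
t0.Δ2 s1=0 s6=0 s3=0 clk=1 s4=1 s0=1 s2=0 s5=0
t0.Δ3 s1=0 s6=0 s3=0 clk=1 s4=0 s0=1 s2=0 s5=0
t0.Δ4 s1=1 s6=0 s3=0 clk=1 s4=0 s0=1 s2=0 s5=0
t0.Δ5 s1=1 s6=0 s3=0 clk=1 s4=0 s0=1 s2=1 s5=0
t1.Δ0 s1=1 s6=0 s3=0 clk=1 s4=0 s0=1 s2=1 s5=0
t1.Δ1 s1=1 s6=0 s3=0 clk=0 s4=0 s0=1 s2=1 s5=0
t2.Δ0 s1=1 s6=0 s3=0 clk=0 s4=0 s0=1 s2=1 s5=0
t2.Δ1 s1=1 s6=0 s3=0 clk=1 s4=0 s0=1 s2=1 s5=0
t2.Δ2 s1=1 s6=1 s3=0 clk=1 s4=0 s0=0 s2=1 s5=0
t2.Δ3 s1=0 s6=1 s3=0 clk=1 s4=1 s0=0 s2=1 s5=0
t2.Δ4 s1=1 s6=1 s3=0 clk=1 s4=1 s0=0 s2=0 s5=0
t2.Δ5 s1=1 s6=1 s3=0 clk=1 s4=1 s0=0 s2=1 s5=0
t3.Δ0 s1=1 s6=1 s3=0 clk=1 s4=1 s0=0 s2=1 s5=0
t3.Δ1 s1=1 s6=1 s3=0 clk=0 s4=1 s0=0 s2=1 s5=0
t4.Δ0 s1=1 s6=1 s3=0 clk=0 s4=1 s0=0 s2=1 s5=0
t4.Δ1 s1=1 s6=1 s3=0 clk=1 s4=1 s0=0 s2=1 s5=0

0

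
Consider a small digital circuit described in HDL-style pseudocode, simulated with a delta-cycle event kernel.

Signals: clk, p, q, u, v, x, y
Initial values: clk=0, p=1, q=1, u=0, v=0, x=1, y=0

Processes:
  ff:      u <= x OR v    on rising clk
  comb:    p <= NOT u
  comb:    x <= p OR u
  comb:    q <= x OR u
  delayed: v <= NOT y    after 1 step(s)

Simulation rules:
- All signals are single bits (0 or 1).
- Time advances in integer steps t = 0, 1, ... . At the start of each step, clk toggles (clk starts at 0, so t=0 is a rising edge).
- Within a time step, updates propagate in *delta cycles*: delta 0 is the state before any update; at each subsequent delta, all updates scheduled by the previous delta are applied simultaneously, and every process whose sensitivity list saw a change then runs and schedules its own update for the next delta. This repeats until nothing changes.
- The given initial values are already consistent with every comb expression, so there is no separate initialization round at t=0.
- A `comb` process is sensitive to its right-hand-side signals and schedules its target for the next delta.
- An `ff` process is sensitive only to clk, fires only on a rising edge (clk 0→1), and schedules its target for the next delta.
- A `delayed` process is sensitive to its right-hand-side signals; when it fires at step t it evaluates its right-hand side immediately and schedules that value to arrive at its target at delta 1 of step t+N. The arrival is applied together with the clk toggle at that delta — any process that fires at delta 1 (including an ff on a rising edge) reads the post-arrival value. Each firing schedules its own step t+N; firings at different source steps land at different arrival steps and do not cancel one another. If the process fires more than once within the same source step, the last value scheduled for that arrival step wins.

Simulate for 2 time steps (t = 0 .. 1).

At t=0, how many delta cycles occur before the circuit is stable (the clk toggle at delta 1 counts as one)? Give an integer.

[bits: p,q,x,y,u,clk,v]
t=0: Δ0=1110000 Δ1=1110010 Δ2=1110110 Δ3=0110110 | 3Δ
t=1: Δ0=0110110 Δ1=0110100 | 1Δ

3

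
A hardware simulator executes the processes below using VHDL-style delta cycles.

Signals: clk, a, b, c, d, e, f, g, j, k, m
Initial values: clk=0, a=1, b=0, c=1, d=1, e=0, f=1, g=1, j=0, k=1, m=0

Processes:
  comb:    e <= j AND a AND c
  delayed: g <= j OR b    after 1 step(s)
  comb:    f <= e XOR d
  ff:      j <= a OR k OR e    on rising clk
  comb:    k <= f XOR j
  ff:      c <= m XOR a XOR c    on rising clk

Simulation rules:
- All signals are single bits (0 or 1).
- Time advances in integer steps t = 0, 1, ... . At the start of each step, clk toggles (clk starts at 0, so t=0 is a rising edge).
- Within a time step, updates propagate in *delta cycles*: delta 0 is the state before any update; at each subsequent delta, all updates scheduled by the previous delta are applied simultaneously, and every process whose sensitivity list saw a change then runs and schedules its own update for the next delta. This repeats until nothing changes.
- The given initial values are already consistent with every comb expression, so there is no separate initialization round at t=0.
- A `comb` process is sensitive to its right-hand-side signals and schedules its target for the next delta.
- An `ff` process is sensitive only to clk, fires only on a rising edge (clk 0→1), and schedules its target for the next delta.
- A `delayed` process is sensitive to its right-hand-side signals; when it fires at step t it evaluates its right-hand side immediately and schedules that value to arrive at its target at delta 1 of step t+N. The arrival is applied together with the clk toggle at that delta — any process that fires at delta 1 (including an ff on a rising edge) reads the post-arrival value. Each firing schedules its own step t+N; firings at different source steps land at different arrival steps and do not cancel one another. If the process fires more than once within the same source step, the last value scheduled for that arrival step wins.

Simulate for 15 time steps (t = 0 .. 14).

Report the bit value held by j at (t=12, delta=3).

1

[bits: f,j,d,a,e,b,m,g,k,c,clk]
t=0: Δ0=10110001110 Δ1=10110001111 Δ2=11110001101 Δ3=11110001001 | 3Δ
t=1: Δ0=11110001001 Δ1=11110001000 | 1Δ
t=2: Δ0=11110001000 Δ1=11110001001 Δ2=11110001011 Δ3=11111001011 Δ4=01111001011 Δ5=01111001111 | 5Δ
t=3: Δ0=01111001111 Δ1=01111001110 | 1Δ
t=4: Δ0=01111001110 Δ1=01111001111 Δ2=01111001101 Δ3=01110001101 Δ4=11110001101 Δ5=11110001001 | 5Δ
t=5: Δ0=11110001001 Δ1=11110001000 | 1Δ
t=6: Δ0=11110001000 Δ1=11110001001 Δ2=11110001011 Δ3=11111001011 Δ4=01111001011 Δ5=01111001111 | 5Δ
t=7: Δ0=01111001111 Δ1=01111001110 | 1Δ
t=8: Δ0=01111001110 Δ1=01111001111 Δ2=01111001101 Δ3=01110001101 Δ4=11110001101 Δ5=11110001001 | 5Δ
t=9: Δ0=11110001001 Δ1=11110001000 | 1Δ
t=10: Δ0=11110001000 Δ1=11110001001 Δ2=11110001011 Δ3=11111001011 Δ4=01111001011 Δ5=01111001111 | 5Δ
t=11: Δ0=01111001111 Δ1=01111001110 | 1Δ
t=12: Δ0=01111001110 Δ1=01111001111 Δ2=01111001101 Δ3=01110001101 Δ4=11110001101 Δ5=11110001001 | 5Δ
t=13: Δ0=11110001001 Δ1=11110001000 | 1Δ
t=14: Δ0=11110001000 Δ1=11110001001 Δ2=11110001011 Δ3=11111001011 Δ4=01111001011 Δ5=01111001111 | 5Δ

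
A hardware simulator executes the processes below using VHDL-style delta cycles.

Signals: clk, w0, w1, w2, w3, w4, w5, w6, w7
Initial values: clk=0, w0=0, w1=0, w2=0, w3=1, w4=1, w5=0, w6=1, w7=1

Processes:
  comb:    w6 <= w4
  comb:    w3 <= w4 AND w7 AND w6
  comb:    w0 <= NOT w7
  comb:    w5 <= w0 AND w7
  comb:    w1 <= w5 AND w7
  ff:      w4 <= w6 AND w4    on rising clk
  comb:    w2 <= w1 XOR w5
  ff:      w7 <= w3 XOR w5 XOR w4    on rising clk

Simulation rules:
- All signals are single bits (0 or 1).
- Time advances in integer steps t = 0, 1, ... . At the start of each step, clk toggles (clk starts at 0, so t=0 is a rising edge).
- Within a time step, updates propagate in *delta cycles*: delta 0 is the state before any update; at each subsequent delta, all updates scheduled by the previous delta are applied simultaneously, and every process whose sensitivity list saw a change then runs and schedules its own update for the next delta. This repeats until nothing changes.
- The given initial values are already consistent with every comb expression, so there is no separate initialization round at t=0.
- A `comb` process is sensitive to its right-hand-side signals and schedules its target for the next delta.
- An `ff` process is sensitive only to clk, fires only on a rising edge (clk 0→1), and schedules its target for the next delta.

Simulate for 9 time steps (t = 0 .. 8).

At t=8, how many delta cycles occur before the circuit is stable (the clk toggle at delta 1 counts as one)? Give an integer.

[bits: w0,w2,clk,w7,w6,w5,w1,w4,w3]
t=0: Δ0=000110011 Δ1=001110011 Δ2=001010011 Δ3=101010010 | 3Δ
t=1: Δ0=101010010 Δ1=100010010 | 1Δ
t=2: Δ0=100010010 Δ1=101010010 Δ2=101110010 Δ3=001111011 Δ4=011110111 Δ5=011110011 Δ6=001110011 | 6Δ
t=3: Δ0=001110011 Δ1=000110011 | 1Δ
t=4: Δ0=000110011 Δ1=001110011 Δ2=001010011 Δ3=101010010 | 3Δ
t=5: Δ0=101010010 Δ1=100010010 | 1Δ
t=6: Δ0=100010010 Δ1=101010010 Δ2=101110010 Δ3=001111011 Δ4=011110111 Δ5=011110011 Δ6=001110011 | 6Δ
t=7: Δ0=001110011 Δ1=000110011 | 1Δ
t=8: Δ0=000110011 Δ1=001110011 Δ2=001010011 Δ3=101010010 | 3Δ

3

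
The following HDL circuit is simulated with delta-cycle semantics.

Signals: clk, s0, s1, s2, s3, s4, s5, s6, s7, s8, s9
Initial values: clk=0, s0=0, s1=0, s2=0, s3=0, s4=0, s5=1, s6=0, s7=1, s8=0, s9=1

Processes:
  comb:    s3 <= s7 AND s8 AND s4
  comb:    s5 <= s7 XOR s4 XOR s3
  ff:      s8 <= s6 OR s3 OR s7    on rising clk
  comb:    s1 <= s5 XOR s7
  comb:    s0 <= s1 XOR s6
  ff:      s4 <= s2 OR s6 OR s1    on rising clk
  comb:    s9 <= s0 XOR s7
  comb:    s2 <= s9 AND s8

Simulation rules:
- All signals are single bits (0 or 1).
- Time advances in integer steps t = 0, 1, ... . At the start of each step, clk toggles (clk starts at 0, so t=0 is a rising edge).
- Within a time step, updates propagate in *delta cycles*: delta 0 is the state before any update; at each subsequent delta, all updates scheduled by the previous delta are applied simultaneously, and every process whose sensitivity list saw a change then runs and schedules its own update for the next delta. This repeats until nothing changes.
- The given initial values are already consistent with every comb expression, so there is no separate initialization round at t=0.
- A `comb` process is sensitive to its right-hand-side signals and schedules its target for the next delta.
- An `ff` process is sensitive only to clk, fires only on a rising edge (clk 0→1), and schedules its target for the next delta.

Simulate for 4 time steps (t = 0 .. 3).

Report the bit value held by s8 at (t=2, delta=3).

1

t=0 Δ0: clk=0 s1=0 s9=1 s3=0 s5=1 s0=0 s6=0 s8=0 s2=0 s7=1 s4=0
  Δ1: clk:0→1
  Δ2: s8:0→1
  Δ3: s2:0→1
  (3Δ to stable)
t=1 Δ0: clk=1 s1=0 s9=1 s3=0 s5=1 s0=0 s6=0 s8=1 s2=1 s7=1 s4=0
  Δ1: clk:1→0
  (1Δ to stable)
t=2 Δ0: clk=0 s1=0 s9=1 s3=0 s5=1 s0=0 s6=0 s8=1 s2=1 s7=1 s4=0
  Δ1: clk:0→1
  Δ2: s4:0→1
  Δ3: s3:0→1, s5:1→0
  Δ4: s1:0→1, s5:0→1
  Δ5: s1:1→0, s0:0→1
  Δ6: s9:1→0, s0:1→0
  Δ7: s9:0→1, s2:1→0
  Δ8: s2:0→1
  (8Δ to stable)
t=3 Δ0: clk=1 s1=0 s9=1 s3=1 s5=1 s0=0 s6=0 s8=1 s2=1 s7=1 s4=1
  Δ1: clk:1→0
  (1Δ to stable)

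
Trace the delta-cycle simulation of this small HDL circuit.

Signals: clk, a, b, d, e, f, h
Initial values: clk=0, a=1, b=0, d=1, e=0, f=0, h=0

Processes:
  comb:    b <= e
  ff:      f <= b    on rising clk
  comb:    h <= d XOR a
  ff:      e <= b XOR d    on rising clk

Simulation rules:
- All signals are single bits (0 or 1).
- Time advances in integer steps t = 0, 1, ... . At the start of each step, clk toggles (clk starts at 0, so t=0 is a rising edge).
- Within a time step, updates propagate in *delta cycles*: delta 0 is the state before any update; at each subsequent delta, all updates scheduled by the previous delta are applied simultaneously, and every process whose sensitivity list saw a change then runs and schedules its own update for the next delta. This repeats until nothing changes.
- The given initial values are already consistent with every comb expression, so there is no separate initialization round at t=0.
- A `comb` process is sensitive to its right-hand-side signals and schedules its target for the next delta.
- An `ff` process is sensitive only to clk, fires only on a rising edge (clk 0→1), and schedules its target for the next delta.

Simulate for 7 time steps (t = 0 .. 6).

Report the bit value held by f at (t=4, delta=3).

t0.Δ0 clk=0 b=0 a=1 d=1 h=0 f=0 e=0
t0.Δ1 clk=1 b=0 a=1 d=1 h=0 f=0 e=0
t0.Δ2 clk=1 b=0 a=1 d=1 h=0 f=0 e=1
t0.Δ3 clk=1 b=1 a=1 d=1 h=0 f=0 e=1
t1.Δ0 clk=1 b=1 a=1 d=1 h=0 f=0 e=1
t1.Δ1 clk=0 b=1 a=1 d=1 h=0 f=0 e=1
t2.Δ0 clk=0 b=1 a=1 d=1 h=0 f=0 e=1
t2.Δ1 clk=1 b=1 a=1 d=1 h=0 f=0 e=1
t2.Δ2 clk=1 b=1 a=1 d=1 h=0 f=1 e=0
t2.Δ3 clk=1 b=0 a=1 d=1 h=0 f=1 e=0
t3.Δ0 clk=1 b=0 a=1 d=1 h=0 f=1 e=0
t3.Δ1 clk=0 b=0 a=1 d=1 h=0 f=1 e=0
t4.Δ0 clk=0 b=0 a=1 d=1 h=0 f=1 e=0
t4.Δ1 clk=1 b=0 a=1 d=1 h=0 f=1 e=0
t4.Δ2 clk=1 b=0 a=1 d=1 h=0 f=0 e=1
t4.Δ3 clk=1 b=1 a=1 d=1 h=0 f=0 e=1
t5.Δ0 clk=1 b=1 a=1 d=1 h=0 f=0 e=1
t5.Δ1 clk=0 b=1 a=1 d=1 h=0 f=0 e=1
t6.Δ0 clk=0 b=1 a=1 d=1 h=0 f=0 e=1
t6.Δ1 clk=1 b=1 a=1 d=1 h=0 f=0 e=1
t6.Δ2 clk=1 b=1 a=1 d=1 h=0 f=1 e=0
t6.Δ3 clk=1 b=0 a=1 d=1 h=0 f=1 e=0

0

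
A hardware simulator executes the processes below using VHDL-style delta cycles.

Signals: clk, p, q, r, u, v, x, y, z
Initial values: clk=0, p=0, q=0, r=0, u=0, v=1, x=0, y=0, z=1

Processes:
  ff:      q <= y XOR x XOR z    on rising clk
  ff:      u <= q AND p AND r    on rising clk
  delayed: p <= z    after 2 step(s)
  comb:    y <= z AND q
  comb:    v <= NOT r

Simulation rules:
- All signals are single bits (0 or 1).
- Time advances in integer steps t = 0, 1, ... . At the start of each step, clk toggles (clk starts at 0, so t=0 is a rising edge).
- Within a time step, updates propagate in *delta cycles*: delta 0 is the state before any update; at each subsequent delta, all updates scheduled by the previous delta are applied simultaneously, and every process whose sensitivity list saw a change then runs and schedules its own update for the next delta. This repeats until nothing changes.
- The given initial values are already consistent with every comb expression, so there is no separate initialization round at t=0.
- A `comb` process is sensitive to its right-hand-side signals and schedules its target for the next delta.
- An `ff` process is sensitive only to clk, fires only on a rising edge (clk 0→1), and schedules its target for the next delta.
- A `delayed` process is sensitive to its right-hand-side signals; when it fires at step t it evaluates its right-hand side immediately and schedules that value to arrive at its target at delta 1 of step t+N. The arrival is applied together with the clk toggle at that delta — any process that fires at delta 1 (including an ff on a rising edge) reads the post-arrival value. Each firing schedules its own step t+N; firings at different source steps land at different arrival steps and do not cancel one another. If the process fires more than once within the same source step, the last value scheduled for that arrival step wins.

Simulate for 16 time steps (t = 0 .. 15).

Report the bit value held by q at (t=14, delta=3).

0

t0.Δ0 y=0 z=1 u=0 q=0 clk=0 v=1 p=0 x=0 r=0
t0.Δ1 y=0 z=1 u=0 q=0 clk=1 v=1 p=0 x=0 r=0
t0.Δ2 y=0 z=1 u=0 q=1 clk=1 v=1 p=0 x=0 r=0
t0.Δ3 y=1 z=1 u=0 q=1 clk=1 v=1 p=0 x=0 r=0
t1.Δ0 y=1 z=1 u=0 q=1 clk=1 v=1 p=0 x=0 r=0
t1.Δ1 y=1 z=1 u=0 q=1 clk=0 v=1 p=0 x=0 r=0
t2.Δ0 y=1 z=1 u=0 q=1 clk=0 v=1 p=0 x=0 r=0
t2.Δ1 y=1 z=1 u=0 q=1 clk=1 v=1 p=0 x=0 r=0
t2.Δ2 y=1 z=1 u=0 q=0 clk=1 v=1 p=0 x=0 r=0
t2.Δ3 y=0 z=1 u=0 q=0 clk=1 v=1 p=0 x=0 r=0
t3.Δ0 y=0 z=1 u=0 q=0 clk=1 v=1 p=0 x=0 r=0
t3.Δ1 y=0 z=1 u=0 q=0 clk=0 v=1 p=0 x=0 r=0
t4.Δ0 y=0 z=1 u=0 q=0 clk=0 v=1 p=0 x=0 r=0
t4.Δ1 y=0 z=1 u=0 q=0 clk=1 v=1 p=0 x=0 r=0
t4.Δ2 y=0 z=1 u=0 q=1 clk=1 v=1 p=0 x=0 r=0
t4.Δ3 y=1 z=1 u=0 q=1 clk=1 v=1 p=0 x=0 r=0
t5.Δ0 y=1 z=1 u=0 q=1 clk=1 v=1 p=0 x=0 r=0
t5.Δ1 y=1 z=1 u=0 q=1 clk=0 v=1 p=0 x=0 r=0
t6.Δ0 y=1 z=1 u=0 q=1 clk=0 v=1 p=0 x=0 r=0
t6.Δ1 y=1 z=1 u=0 q=1 clk=1 v=1 p=0 x=0 r=0
t6.Δ2 y=1 z=1 u=0 q=0 clk=1 v=1 p=0 x=0 r=0
t6.Δ3 y=0 z=1 u=0 q=0 clk=1 v=1 p=0 x=0 r=0
t7.Δ0 y=0 z=1 u=0 q=0 clk=1 v=1 p=0 x=0 r=0
t7.Δ1 y=0 z=1 u=0 q=0 clk=0 v=1 p=0 x=0 r=0
t8.Δ0 y=0 z=1 u=0 q=0 clk=0 v=1 p=0 x=0 r=0
t8.Δ1 y=0 z=1 u=0 q=0 clk=1 v=1 p=0 x=0 r=0
t8.Δ2 y=0 z=1 u=0 q=1 clk=1 v=1 p=0 x=0 r=0
t8.Δ3 y=1 z=1 u=0 q=1 clk=1 v=1 p=0 x=0 r=0
t9.Δ0 y=1 z=1 u=0 q=1 clk=1 v=1 p=0 x=0 r=0
t9.Δ1 y=1 z=1 u=0 q=1 clk=0 v=1 p=0 x=0 r=0
t10.Δ0 y=1 z=1 u=0 q=1 clk=0 v=1 p=0 x=0 r=0
t10.Δ1 y=1 z=1 u=0 q=1 clk=1 v=1 p=0 x=0 r=0
t10.Δ2 y=1 z=1 u=0 q=0 clk=1 v=1 p=0 x=0 r=0
t10.Δ3 y=0 z=1 u=0 q=0 clk=1 v=1 p=0 x=0 r=0
t11.Δ0 y=0 z=1 u=0 q=0 clk=1 v=1 p=0 x=0 r=0
t11.Δ1 y=0 z=1 u=0 q=0 clk=0 v=1 p=0 x=0 r=0
t12.Δ0 y=0 z=1 u=0 q=0 clk=0 v=1 p=0 x=0 r=0
t12.Δ1 y=0 z=1 u=0 q=0 clk=1 v=1 p=0 x=0 r=0
t12.Δ2 y=0 z=1 u=0 q=1 clk=1 v=1 p=0 x=0 r=0
t12.Δ3 y=1 z=1 u=0 q=1 clk=1 v=1 p=0 x=0 r=0
t13.Δ0 y=1 z=1 u=0 q=1 clk=1 v=1 p=0 x=0 r=0
t13.Δ1 y=1 z=1 u=0 q=1 clk=0 v=1 p=0 x=0 r=0
t14.Δ0 y=1 z=1 u=0 q=1 clk=0 v=1 p=0 x=0 r=0
t14.Δ1 y=1 z=1 u=0 q=1 clk=1 v=1 p=0 x=0 r=0
t14.Δ2 y=1 z=1 u=0 q=0 clk=1 v=1 p=0 x=0 r=0
t14.Δ3 y=0 z=1 u=0 q=0 clk=1 v=1 p=0 x=0 r=0
t15.Δ0 y=0 z=1 u=0 q=0 clk=1 v=1 p=0 x=0 r=0
t15.Δ1 y=0 z=1 u=0 q=0 clk=0 v=1 p=0 x=0 r=0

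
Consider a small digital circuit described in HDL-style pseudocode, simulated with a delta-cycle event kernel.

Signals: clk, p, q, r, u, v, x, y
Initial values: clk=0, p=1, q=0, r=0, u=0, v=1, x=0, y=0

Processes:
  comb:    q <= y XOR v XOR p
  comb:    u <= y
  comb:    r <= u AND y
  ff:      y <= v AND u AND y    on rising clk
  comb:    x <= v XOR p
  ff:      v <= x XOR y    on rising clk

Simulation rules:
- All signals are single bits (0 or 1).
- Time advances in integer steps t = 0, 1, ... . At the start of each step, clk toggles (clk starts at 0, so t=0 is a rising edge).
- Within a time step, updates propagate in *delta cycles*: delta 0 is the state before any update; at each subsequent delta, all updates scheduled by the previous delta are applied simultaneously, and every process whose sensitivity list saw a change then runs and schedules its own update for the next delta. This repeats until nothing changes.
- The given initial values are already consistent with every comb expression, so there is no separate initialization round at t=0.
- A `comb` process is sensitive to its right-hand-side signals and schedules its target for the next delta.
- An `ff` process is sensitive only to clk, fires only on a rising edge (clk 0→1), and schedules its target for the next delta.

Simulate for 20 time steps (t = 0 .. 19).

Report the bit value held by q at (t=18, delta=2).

t0.Δ0 x=0 p=1 y=0 v=1 clk=0 u=0 r=0 q=0
t0.Δ1 x=0 p=1 y=0 v=1 clk=1 u=0 r=0 q=0
t0.Δ2 x=0 p=1 y=0 v=0 clk=1 u=0 r=0 q=0
t0.Δ3 x=1 p=1 y=0 v=0 clk=1 u=0 r=0 q=1
t1.Δ0 x=1 p=1 y=0 v=0 clk=1 u=0 r=0 q=1
t1.Δ1 x=1 p=1 y=0 v=0 clk=0 u=0 r=0 q=1
t2.Δ0 x=1 p=1 y=0 v=0 clk=0 u=0 r=0 q=1
t2.Δ1 x=1 p=1 y=0 v=0 clk=1 u=0 r=0 q=1
t2.Δ2 x=1 p=1 y=0 v=1 clk=1 u=0 r=0 q=1
t2.Δ3 x=0 p=1 y=0 v=1 clk=1 u=0 r=0 q=0
t3.Δ0 x=0 p=1 y=0 v=1 clk=1 u=0 r=0 q=0
t3.Δ1 x=0 p=1 y=0 v=1 clk=0 u=0 r=0 q=0
t4.Δ0 x=0 p=1 y=0 v=1 clk=0 u=0 r=0 q=0
t4.Δ1 x=0 p=1 y=0 v=1 clk=1 u=0 r=0 q=0
t4.Δ2 x=0 p=1 y=0 v=0 clk=1 u=0 r=0 q=0
t4.Δ3 x=1 p=1 y=0 v=0 clk=1 u=0 r=0 q=1
t5.Δ0 x=1 p=1 y=0 v=0 clk=1 u=0 r=0 q=1
t5.Δ1 x=1 p=1 y=0 v=0 clk=0 u=0 r=0 q=1
t6.Δ0 x=1 p=1 y=0 v=0 clk=0 u=0 r=0 q=1
t6.Δ1 x=1 p=1 y=0 v=0 clk=1 u=0 r=0 q=1
t6.Δ2 x=1 p=1 y=0 v=1 clk=1 u=0 r=0 q=1
t6.Δ3 x=0 p=1 y=0 v=1 clk=1 u=0 r=0 q=0
t7.Δ0 x=0 p=1 y=0 v=1 clk=1 u=0 r=0 q=0
t7.Δ1 x=0 p=1 y=0 v=1 clk=0 u=0 r=0 q=0
t8.Δ0 x=0 p=1 y=0 v=1 clk=0 u=0 r=0 q=0
t8.Δ1 x=0 p=1 y=0 v=1 clk=1 u=0 r=0 q=0
t8.Δ2 x=0 p=1 y=0 v=0 clk=1 u=0 r=0 q=0
t8.Δ3 x=1 p=1 y=0 v=0 clk=1 u=0 r=0 q=1
t9.Δ0 x=1 p=1 y=0 v=0 clk=1 u=0 r=0 q=1
t9.Δ1 x=1 p=1 y=0 v=0 clk=0 u=0 r=0 q=1
t10.Δ0 x=1 p=1 y=0 v=0 clk=0 u=0 r=0 q=1
t10.Δ1 x=1 p=1 y=0 v=0 clk=1 u=0 r=0 q=1
t10.Δ2 x=1 p=1 y=0 v=1 clk=1 u=0 r=0 q=1
t10.Δ3 x=0 p=1 y=0 v=1 clk=1 u=0 r=0 q=0
t11.Δ0 x=0 p=1 y=0 v=1 clk=1 u=0 r=0 q=0
t11.Δ1 x=0 p=1 y=0 v=1 clk=0 u=0 r=0 q=0
t12.Δ0 x=0 p=1 y=0 v=1 clk=0 u=0 r=0 q=0
t12.Δ1 x=0 p=1 y=0 v=1 clk=1 u=0 r=0 q=0
t12.Δ2 x=0 p=1 y=0 v=0 clk=1 u=0 r=0 q=0
t12.Δ3 x=1 p=1 y=0 v=0 clk=1 u=0 r=0 q=1
t13.Δ0 x=1 p=1 y=0 v=0 clk=1 u=0 r=0 q=1
t13.Δ1 x=1 p=1 y=0 v=0 clk=0 u=0 r=0 q=1
t14.Δ0 x=1 p=1 y=0 v=0 clk=0 u=0 r=0 q=1
t14.Δ1 x=1 p=1 y=0 v=0 clk=1 u=0 r=0 q=1
t14.Δ2 x=1 p=1 y=0 v=1 clk=1 u=0 r=0 q=1
t14.Δ3 x=0 p=1 y=0 v=1 clk=1 u=0 r=0 q=0
t15.Δ0 x=0 p=1 y=0 v=1 clk=1 u=0 r=0 q=0
t15.Δ1 x=0 p=1 y=0 v=1 clk=0 u=0 r=0 q=0
t16.Δ0 x=0 p=1 y=0 v=1 clk=0 u=0 r=0 q=0
t16.Δ1 x=0 p=1 y=0 v=1 clk=1 u=0 r=0 q=0
t16.Δ2 x=0 p=1 y=0 v=0 clk=1 u=0 r=0 q=0
t16.Δ3 x=1 p=1 y=0 v=0 clk=1 u=0 r=0 q=1
t17.Δ0 x=1 p=1 y=0 v=0 clk=1 u=0 r=0 q=1
t17.Δ1 x=1 p=1 y=0 v=0 clk=0 u=0 r=0 q=1
t18.Δ0 x=1 p=1 y=0 v=0 clk=0 u=0 r=0 q=1
t18.Δ1 x=1 p=1 y=0 v=0 clk=1 u=0 r=0 q=1
t18.Δ2 x=1 p=1 y=0 v=1 clk=1 u=0 r=0 q=1
t18.Δ3 x=0 p=1 y=0 v=1 clk=1 u=0 r=0 q=0
t19.Δ0 x=0 p=1 y=0 v=1 clk=1 u=0 r=0 q=0
t19.Δ1 x=0 p=1 y=0 v=1 clk=0 u=0 r=0 q=0

1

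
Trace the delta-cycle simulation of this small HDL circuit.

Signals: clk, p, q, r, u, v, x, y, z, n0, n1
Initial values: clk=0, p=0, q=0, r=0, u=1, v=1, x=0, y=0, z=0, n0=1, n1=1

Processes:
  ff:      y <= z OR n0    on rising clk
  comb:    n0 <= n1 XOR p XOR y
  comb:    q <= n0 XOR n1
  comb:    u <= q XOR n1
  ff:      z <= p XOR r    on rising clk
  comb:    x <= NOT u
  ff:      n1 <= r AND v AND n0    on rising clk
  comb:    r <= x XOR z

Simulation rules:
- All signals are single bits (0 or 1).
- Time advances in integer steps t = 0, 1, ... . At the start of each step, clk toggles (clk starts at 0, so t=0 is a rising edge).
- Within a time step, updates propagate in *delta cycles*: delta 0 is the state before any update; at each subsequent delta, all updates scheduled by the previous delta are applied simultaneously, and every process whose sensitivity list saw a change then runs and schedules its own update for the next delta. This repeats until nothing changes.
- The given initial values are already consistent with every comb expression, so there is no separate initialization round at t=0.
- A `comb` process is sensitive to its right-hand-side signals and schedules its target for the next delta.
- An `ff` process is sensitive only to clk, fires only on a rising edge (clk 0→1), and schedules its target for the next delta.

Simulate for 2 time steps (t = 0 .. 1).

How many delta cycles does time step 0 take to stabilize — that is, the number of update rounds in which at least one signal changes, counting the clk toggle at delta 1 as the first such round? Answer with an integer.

t0.Δ0 y=0 x=0 z=0 clk=0 p=0 u=1 v=1 r=0 n0=1 n1=1 q=0
t0.Δ1 y=0 x=0 z=0 clk=1 p=0 u=1 v=1 r=0 n0=1 n1=1 q=0
t0.Δ2 y=1 x=0 z=0 clk=1 p=0 u=1 v=1 r=0 n0=1 n1=0 q=0
t0.Δ3 y=1 x=0 z=0 clk=1 p=0 u=0 v=1 r=0 n0=1 n1=0 q=1
t0.Δ4 y=1 x=1 z=0 clk=1 p=0 u=1 v=1 r=0 n0=1 n1=0 q=1
t0.Δ5 y=1 x=0 z=0 clk=1 p=0 u=1 v=1 r=1 n0=1 n1=0 q=1
t0.Δ6 y=1 x=0 z=0 clk=1 p=0 u=1 v=1 r=0 n0=1 n1=0 q=1
t1.Δ0 y=1 x=0 z=0 clk=1 p=0 u=1 v=1 r=0 n0=1 n1=0 q=1
t1.Δ1 y=1 x=0 z=0 clk=0 p=0 u=1 v=1 r=0 n0=1 n1=0 q=1

6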